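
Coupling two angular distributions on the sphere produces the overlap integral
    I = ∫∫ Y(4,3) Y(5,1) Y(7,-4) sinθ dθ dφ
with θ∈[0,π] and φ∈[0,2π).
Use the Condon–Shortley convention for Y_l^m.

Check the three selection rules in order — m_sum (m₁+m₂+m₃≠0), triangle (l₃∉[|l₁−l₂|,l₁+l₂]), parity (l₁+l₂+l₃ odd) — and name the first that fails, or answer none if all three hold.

none

azimuthal sum: 3 + 1 − 4 = 0  ✓
1 ≤ 7 ≤ 9 (triangle on l)  ✓
L = 4 + 5 + 7 = 16 (even)  ✓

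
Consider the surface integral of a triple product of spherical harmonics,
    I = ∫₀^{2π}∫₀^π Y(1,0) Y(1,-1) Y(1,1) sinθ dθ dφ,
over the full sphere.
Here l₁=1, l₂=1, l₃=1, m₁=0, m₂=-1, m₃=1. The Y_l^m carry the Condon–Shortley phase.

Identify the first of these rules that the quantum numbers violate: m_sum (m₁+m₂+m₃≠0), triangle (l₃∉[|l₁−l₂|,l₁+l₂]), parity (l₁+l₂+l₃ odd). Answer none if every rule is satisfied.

parity

azimuthal sum: 0 − 1 + 1 = 0  ✓
0 ≤ 1 ≤ 2 (triangle on l)  ✓
L = 1 + 1 + 1 = 3 (odd)  ✗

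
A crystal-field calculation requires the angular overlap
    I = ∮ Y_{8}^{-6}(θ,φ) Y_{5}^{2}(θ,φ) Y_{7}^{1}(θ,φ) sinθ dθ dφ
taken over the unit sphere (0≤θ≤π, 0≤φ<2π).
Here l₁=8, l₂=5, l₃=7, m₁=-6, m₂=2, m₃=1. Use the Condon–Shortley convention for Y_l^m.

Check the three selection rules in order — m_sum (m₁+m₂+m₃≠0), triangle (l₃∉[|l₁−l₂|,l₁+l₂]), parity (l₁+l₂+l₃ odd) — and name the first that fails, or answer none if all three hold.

m₁+m₂+m₃ = -6 + 2 + 1 = -3  ✗
triangle: |8−5|=3 ≤ l₃=7 ≤ 8+5=13
parity: l₁+l₂+l₃ = 20 is even

m_sum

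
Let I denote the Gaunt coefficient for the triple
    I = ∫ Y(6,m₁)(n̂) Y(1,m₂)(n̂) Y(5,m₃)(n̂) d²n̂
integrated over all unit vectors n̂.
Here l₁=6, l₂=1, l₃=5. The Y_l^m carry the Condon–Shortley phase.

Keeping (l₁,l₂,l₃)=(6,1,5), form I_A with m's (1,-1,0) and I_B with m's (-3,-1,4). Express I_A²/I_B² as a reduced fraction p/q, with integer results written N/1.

7/1

Shared (l₁,l₂,l₃)=(6,1,5): N and (l;000)² cancel in I_A²/I_B².
A: Δ = 2!·10!·0!/13! = 1/858; Racah Σ t=0..0: t=0:+1/28800 = 1/28800; ⇒ 3j(6 1 5; 1 -1 0)² = 7/286, sgn -1
B: Δ = 2!·10!·0!/13! = 1/858; Racah Σ t=0..0: t=0:+1/725760 = 1/725760; ⇒ 3j(6 1 5; -3 -1 4)² = 1/286, sgn -1
I_A²/I_B² = (7/286)/(1/286) = 7/1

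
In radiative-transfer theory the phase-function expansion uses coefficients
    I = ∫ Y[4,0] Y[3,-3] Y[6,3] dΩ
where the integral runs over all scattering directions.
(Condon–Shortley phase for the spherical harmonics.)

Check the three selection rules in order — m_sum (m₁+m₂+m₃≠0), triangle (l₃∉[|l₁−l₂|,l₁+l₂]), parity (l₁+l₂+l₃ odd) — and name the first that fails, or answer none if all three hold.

azimuthal sum: 0 − 3 + 3 = 0  ✓
1 ≤ 6 ≤ 7 (triangle on l)  ✓
L = 4 + 3 + 6 = 13 (odd)  ✗

parity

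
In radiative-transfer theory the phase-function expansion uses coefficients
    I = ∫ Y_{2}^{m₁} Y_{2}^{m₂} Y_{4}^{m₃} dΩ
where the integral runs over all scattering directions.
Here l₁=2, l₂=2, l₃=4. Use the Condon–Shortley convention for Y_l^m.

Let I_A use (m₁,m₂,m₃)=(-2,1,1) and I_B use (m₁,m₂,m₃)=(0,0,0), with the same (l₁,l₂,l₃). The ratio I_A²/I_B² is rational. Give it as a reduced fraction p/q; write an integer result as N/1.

5/36

Shared (l₁,l₂,l₃)=(2,2,4): N and (l;000)² cancel in I_A²/I_B².
A: Δ = 0!·4!·4!/9! = 1/630; Racah Σ t=0..0: t=0:+1/144 = 1/144; ⇒ 3j(2 2 4; -2 1 1)² = 1/126, sgn -1
B: Δ = 0!·4!·4!/9! = 1/630; Racah Σ t=0..0: t=0:+1/16 = 1/16; ⇒ 3j(2 2 4; 0 0 0)² = 2/35, sgn +1
I_A²/I_B² = (1/126)/(2/35) = 5/36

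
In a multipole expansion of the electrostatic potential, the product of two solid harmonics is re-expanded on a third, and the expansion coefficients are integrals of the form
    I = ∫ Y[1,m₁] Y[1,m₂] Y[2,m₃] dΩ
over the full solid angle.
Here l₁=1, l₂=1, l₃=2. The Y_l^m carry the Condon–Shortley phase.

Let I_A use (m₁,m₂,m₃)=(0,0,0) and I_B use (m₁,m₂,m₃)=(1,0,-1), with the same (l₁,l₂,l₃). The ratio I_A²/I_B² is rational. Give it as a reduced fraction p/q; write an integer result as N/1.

4/3

Same 1,1,2: normalisation and zero-m 3j drop out of the ratio.
A: Δ: 0! 2! 2! / 5! → 1/30; sum: t=0:+1/1 = 1/1; 3j²(1 1 2; 0 0 0) = Δ·Π!·Σ² = 2/15  (sign +1)
B: Δ: 0! 2! 2! / 5! → 1/30; sum: t=0:+1/2 = 1/2; 3j²(1 1 2; 1 0 -1) = Δ·Π!·Σ² = 1/10  (sign -1)
I_A²/I_B² = (2/15)/(1/10) = 4/3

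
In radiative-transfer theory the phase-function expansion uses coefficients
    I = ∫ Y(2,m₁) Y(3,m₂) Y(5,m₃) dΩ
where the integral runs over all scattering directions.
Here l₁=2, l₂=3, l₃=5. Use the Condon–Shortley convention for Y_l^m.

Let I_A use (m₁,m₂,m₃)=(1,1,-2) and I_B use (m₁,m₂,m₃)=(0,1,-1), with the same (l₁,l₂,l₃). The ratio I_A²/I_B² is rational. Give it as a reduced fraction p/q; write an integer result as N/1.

7/6

Same 2,3,5: normalisation and zero-m 3j drop out of the ratio.
A: Δ: 0! 4! 6! / 11! → 1/2310; sum: t=0:+1/288 = 1/288; 3j²(2 3 5; 1 1 -2) = Δ·Π!·Σ² = 1/22  (sign -1)
B: Δ: 0! 4! 6! / 11! → 1/2310; sum: t=0:+1/192 = 1/192; 3j²(2 3 5; 0 1 -1) = Δ·Π!·Σ² = 3/77  (sign +1)
I_A²/I_B² = (1/22)/(3/77) = 7/6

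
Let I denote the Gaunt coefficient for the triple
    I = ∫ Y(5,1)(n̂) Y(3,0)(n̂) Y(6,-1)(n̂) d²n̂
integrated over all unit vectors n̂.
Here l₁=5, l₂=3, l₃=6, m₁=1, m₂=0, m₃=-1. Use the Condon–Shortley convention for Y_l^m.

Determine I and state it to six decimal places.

-0.123080

Rules hold: Σm=0, L=14 even, 2≤6≤8.
N = 11·7·13 = 1001
Δ = 2!·8!·4!/15! = 1/675675
Racah Σ t=0..2: t=0:+1/8640 t=1:−1/2304 t=2:+1/8640 = -7/34560
⇒ 3j(5 3 6; 0 0 0)² = 7/429, sgn -1
Racah Σ t=0..2: t=0:+1/6912 t=1:−1/2880 t=2:+1/17280 = -1/6912
⇒ 3j(5 3 6; 1 0 -1)² = 5/429, sgn +1
4πI² = N·(3j₀)²·(3jₘ)² = 245/1287
I = -1·√(0.190365/4π) = -0.12308038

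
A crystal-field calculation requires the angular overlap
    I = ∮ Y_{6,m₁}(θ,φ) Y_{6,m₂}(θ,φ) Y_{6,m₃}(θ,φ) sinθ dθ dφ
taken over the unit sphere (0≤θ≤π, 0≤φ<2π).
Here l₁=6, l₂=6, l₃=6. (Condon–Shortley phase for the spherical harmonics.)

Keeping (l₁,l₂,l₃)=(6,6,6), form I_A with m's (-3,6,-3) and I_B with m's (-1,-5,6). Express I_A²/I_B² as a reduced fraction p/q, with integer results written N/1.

Shared (l₁,l₂,l₃)=(6,6,6): N and (l;000)² cancel in I_A²/I_B².
A: Δ = 6!·6!·6!/19! = 1/325909584; Racah Σ t=6..6: t=6:+1/18662400 = 1/18662400; ⇒ 3j(6 6 6; -3 6 -3)² = 84/4199, sgn -1
B: Δ = 6!·6!·6!/19! = 1/325909584; Racah Σ t=1..1: t=1:−1/62208000 = -1/62208000; ⇒ 3j(6 6 6; -1 -5 6)² = 77/8398, sgn -1
I_A²/I_B² = (84/4199)/(77/8398) = 24/11

24/11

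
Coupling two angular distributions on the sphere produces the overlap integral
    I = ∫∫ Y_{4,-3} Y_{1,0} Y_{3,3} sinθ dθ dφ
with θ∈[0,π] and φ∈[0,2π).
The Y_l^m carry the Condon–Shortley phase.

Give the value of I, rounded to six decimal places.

-0.162868

Rules hold: Σm=0, L=8 even, 3≤3≤5.
N = 9·3·7 = 189
Δ = 2!·6!·0!/9! = 1/252
Racah Σ t=1..1: t=1:−1/36 = -1/36
⇒ 3j(4 1 3; 0 0 0)² = 4/63, sgn +1
Racah Σ t=1..1: t=1:−1/720 = -1/720
⇒ 3j(4 1 3; -3 0 3)² = 1/36, sgn -1
4πI² = N·(3j₀)²·(3jₘ)² = 1/3
I = -1·√(0.333333/4π) = -0.16286750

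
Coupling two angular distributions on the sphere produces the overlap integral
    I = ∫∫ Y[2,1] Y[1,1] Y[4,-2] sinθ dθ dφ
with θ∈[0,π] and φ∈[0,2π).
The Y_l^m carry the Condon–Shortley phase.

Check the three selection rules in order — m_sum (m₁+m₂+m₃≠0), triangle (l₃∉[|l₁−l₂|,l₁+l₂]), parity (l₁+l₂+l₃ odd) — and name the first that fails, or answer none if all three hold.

triangle

Σmᵢ = 0  ✓
l₃∈[|l₁−l₂|,l₁+l₂]=[1,3], have l₃=4  ✗
Σlᵢ = 7 ⇒ odd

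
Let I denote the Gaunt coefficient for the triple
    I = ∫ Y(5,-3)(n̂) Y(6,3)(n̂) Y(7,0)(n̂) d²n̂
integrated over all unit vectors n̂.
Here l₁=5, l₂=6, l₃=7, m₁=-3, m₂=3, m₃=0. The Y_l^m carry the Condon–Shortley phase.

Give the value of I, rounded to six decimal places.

Checks pass: Σm=0; 18 even; l₃=7∈[1,11].
(2·5+1)(2·6+1)(2·7+1) = 2145
Δ: 4! 6! 8! / 19! → 1/174594420
sum: t=0:+1/4147200 t=1:−1/207360 t=2:+1/82944 t=3:−1/207360 t=4:+1/4147200 = 1/345600
3j²(5 6 7; 0 0 0) = Δ·Π!·Σ² = 420/46189  (sign -1)
sum: t=2:+1/14515200 t=3:−1/1036800 t=4:+1/829440 = 1/3225600
3j²(5 6 7; -3 3 0) = Δ·Π!·Σ² = 567/230945  (sign -1)
combine: 4πI² = 2145·420/46189·567/230945 = 714420/14919047
take √, sign +1: I = 0.06173072

0.061731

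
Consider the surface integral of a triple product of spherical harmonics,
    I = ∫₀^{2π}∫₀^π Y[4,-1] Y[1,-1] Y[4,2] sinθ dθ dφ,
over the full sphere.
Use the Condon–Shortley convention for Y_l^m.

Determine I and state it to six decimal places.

L=9 odd ⇒ parity kills the (l;000) factor ⇒ I = 0

0.000000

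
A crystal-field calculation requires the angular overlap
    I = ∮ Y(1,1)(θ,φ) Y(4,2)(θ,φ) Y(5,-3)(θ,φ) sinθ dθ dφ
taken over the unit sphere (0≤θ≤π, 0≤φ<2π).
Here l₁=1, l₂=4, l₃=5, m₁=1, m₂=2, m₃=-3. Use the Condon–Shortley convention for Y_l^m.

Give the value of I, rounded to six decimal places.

m-sum 0 ✓  L=10 even ✓  3≤5≤5 ✓
Π(2lᵢ+1) = 3×9×11 = 297
triangle coeff Δ(1,4,5) = 1/495
Σ_t [0,0]: t=0:+1/576 = 1/576
(3j)²=5/99 [(1 4 5; 0 0 0)], sign=-1
Σ_t [0,0]: t=0:+1/2880 = 1/2880
(3j)²=28/495 [(1 4 5; 1 2 -3)], sign=+1
⇒ 4πI² = 28/33
I = (-1)√(28/33/(4π)) = -0.25984664

-0.259847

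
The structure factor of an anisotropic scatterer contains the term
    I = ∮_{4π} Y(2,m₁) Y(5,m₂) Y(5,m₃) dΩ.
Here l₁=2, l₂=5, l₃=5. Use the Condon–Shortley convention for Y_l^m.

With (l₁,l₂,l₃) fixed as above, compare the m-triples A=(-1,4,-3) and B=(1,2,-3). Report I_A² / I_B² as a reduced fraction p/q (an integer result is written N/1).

Same 2,5,5: normalisation and zero-m 3j drop out of the ratio.
A: Δ: 2! 2! 8! / 13! → 1/38610; sum: t=1:−1/80640 t=2:+1/10080 = 1/11520; 3j²(2 5 5; -1 4 -3) = Δ·Π!·Σ² = 49/1430  (sign +1)
B: Δ: 2! 2! 8! / 13! → 1/38610; sum: t=0:+1/10080 t=1:−1/2880 = -1/4032; 3j²(2 5 5; 1 2 -3) = Δ·Π!·Σ² = 10/429  (sign -1)
I_A²/I_B² = (49/1430)/(10/429) = 147/100

147/100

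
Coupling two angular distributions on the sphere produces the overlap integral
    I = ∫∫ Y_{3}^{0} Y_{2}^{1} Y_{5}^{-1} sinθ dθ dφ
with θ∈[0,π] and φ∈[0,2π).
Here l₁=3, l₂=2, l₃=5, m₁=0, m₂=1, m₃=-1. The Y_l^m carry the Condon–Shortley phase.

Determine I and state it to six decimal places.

Rules hold: Σm=0, L=10 even, 1≤5≤5.
N = 7·5·11 = 385
Δ = 0!·6!·4!/11! = 1/2310
Racah Σ t=0..0: t=0:+1/144 = 1/144
⇒ 3j(3 2 5; 0 0 0)² = 10/231, sgn -1
Racah Σ t=0..0: t=0:+1/216 = 1/216
⇒ 3j(3 2 5; 0 1 -1)² = 8/231, sgn +1
4πI² = N·(3j₀)²·(3jₘ)² = 400/693
I = -1·√(0.577201/4π) = -0.21431790

-0.214318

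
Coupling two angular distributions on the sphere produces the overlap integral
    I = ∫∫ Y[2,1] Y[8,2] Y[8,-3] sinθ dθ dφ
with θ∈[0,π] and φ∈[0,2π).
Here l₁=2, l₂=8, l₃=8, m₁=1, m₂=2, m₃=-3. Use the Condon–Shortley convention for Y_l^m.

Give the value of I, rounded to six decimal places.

Checks pass: Σm=0; 18 even; l₃=8∈[6,10].
(2·2+1)(2·8+1)(2·8+1) = 1445
Δ: 2! 2! 14! / 19! → 1/348840
sum: t=0:+1/116121600 t=1:−1/25401600 t=2:+1/116121600 = -1/45158400
3j²(2 8 8; 0 0 0) = Δ·Π!·Σ² = 24/1615  (sign -1)
sum: t=0:+1/174182400 t=1:−1/87091200 = -1/174182400
3j²(2 8 8; 1 2 -3) = Δ·Π!·Σ² = 55/7752  (sign +1)
combine: 4πI² = 1445·24/1615·55/7752 = 55/361
take √, sign -1: I = -0.11010900

-0.110109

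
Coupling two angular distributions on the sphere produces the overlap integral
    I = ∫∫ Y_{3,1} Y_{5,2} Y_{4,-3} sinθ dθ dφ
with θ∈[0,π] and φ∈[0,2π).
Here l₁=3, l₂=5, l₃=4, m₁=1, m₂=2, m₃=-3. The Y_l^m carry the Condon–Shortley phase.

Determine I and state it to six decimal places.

m-sum 0 ✓  L=12 even ✓  2≤4≤8 ✓
Π(2lᵢ+1) = 7×11×9 = 693
triangle coeff Δ(3,5,4) = 1/180180
Σ_t [1,3]: t=1:−1/576 t=2:+1/144 t=3:−1/576 = 1/288
(3j)²=20/1001 [(3 5 4; 0 0 0)], sign=+1
Σ_t [1,2]: t=1:−1/4320 t=2:+1/960 = 7/8640
(3j)²=343/12870 [(3 5 4; 1 2 -3)], sign=-1
⇒ 4πI² = 686/1859
I = (-1)√(686/1859/(4π)) = -0.17136315

-0.171363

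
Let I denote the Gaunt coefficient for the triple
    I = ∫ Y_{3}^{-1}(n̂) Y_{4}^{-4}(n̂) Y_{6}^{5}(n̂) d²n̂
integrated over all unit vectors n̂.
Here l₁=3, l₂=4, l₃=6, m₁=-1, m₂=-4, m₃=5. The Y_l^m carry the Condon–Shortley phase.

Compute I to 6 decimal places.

Σlᵢ=13 odd — θ-integrand is odd under cosθ→−cosθ; I=0

0.000000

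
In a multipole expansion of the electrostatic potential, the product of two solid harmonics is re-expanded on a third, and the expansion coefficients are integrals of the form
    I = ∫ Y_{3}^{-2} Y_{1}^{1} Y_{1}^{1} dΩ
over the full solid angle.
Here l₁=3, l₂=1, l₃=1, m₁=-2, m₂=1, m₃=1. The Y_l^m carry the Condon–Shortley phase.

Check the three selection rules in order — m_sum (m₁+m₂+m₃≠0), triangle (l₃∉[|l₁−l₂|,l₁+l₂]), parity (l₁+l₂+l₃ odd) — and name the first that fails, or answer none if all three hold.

triangle

Σmᵢ = 0  ✓
l₃∈[|l₁−l₂|,l₁+l₂]=[2,4], have l₃=1  ✗
Σlᵢ = 5 ⇒ odd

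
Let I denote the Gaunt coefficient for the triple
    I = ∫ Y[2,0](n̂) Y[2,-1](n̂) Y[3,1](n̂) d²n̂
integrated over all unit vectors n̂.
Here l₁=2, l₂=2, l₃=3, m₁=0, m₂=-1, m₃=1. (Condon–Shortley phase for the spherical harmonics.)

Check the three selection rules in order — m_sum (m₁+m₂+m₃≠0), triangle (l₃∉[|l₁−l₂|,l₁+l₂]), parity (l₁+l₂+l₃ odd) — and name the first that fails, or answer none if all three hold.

m₁+m₂+m₃ = 0 − 1 + 1 = 0  ✓
triangle: |2−2|=0 ≤ l₃=3 ≤ 2+2=4  ✓
parity: l₁+l₂+l₃ = 7 is odd  ✗

parity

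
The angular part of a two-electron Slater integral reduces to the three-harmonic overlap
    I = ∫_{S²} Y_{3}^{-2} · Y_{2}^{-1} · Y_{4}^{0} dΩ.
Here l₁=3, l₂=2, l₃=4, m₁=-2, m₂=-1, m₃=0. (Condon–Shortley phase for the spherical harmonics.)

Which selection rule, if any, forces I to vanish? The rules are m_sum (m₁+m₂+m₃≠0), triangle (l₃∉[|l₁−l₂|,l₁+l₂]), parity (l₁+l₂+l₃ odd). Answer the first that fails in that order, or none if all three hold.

m₁+m₂+m₃ = -2 − 1 + 0 = -3  ✗
triangle: |3−2|=1 ≤ l₃=4 ≤ 3+2=5
parity: l₁+l₂+l₃ = 9 is odd

m_sum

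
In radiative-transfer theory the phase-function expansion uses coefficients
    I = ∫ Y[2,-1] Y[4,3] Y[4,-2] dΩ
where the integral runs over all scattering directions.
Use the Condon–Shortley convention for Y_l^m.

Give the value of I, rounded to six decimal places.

m-sum 0 ✓  L=10 even ✓  2≤4≤6 ✓
Π(2lᵢ+1) = 5×9×9 = 405
triangle coeff Δ(2,4,4) = 1/13860
Σ_t [0,2]: t=0:+1/192 t=1:−1/36 t=2:+1/192 = -5/288
(3j)²=20/693 [(2 4 4; 0 0 0)], sign=-1
Σ_t [1,2]: t=1:−1/1440 t=2:+1/240 = 1/288
(3j)²=5/132 [(2 4 4; -1 3 -2)], sign=+1
⇒ 4πI² = 375/847
I = (-1)√(375/847/(4π)) = -0.18770204

-0.187702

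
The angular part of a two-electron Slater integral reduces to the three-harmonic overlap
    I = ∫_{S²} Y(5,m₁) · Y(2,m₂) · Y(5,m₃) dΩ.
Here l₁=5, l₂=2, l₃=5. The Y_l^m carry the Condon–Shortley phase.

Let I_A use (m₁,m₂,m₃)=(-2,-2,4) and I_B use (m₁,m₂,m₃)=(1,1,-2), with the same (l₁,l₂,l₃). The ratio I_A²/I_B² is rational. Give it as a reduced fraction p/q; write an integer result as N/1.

12/7

Same 5,2,5: normalisation and zero-m 3j drop out of the ratio.
A: Δ: 2! 8! 2! / 13! → 1/38610; sum: t=0:+1/20160 = 1/20160; 3j²(5 2 5; -2 -2 4) = Δ·Π!·Σ² = 12/715  (sign -1)
B: Δ: 2! 8! 2! / 13! → 1/38610; sum: t=1:−1/1440 t=2:+1/2880 = -1/2880; 3j²(5 2 5; 1 1 -2) = Δ·Π!·Σ² = 7/715  (sign +1)
I_A²/I_B² = (12/715)/(7/715) = 12/7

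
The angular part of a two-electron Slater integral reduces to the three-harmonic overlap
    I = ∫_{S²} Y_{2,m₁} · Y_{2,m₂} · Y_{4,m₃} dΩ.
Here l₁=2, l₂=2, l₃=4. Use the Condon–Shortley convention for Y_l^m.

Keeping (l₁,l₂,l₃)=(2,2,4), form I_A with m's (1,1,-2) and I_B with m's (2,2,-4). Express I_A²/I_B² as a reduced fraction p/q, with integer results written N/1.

4/7

Same 2,2,4: normalisation and zero-m 3j drop out of the ratio.
A: Δ: 0! 4! 4! / 9! → 1/630; sum: t=0:+1/36 = 1/36; 3j²(2 2 4; 1 1 -2) = Δ·Π!·Σ² = 4/63  (sign +1)
B: Δ: 0! 4! 4! / 9! → 1/630; sum: t=0:+1/576 = 1/576; 3j²(2 2 4; 2 2 -4) = Δ·Π!·Σ² = 1/9  (sign +1)
I_A²/I_B² = (4/63)/(1/9) = 4/7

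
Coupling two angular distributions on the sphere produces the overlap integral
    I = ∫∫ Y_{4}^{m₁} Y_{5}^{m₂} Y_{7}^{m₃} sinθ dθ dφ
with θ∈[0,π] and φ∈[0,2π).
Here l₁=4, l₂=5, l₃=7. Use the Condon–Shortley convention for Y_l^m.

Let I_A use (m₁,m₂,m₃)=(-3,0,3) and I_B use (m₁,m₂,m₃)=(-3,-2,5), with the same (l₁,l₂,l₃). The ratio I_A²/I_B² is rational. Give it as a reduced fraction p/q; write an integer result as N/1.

1715/66

Shared (l₁,l₂,l₃)=(4,5,7): N and (l;000)² cancel in I_A²/I_B².
A: Δ = 2!·6!·8!/17! = 1/6126120; Racah Σ t=1..2: t=1:−1/414720 t=2:+1/172800 = 7/2073600; ⇒ 3j(4 5 7; -3 0 3)² = 343/29172, sgn +1
B: Δ = 2!·6!·8!/17! = 1/6126120; Racah Σ t=1..2: t=1:−1/1036800 t=2:+1/1209600 = -1/7257600; ⇒ 3j(4 5 7; -3 -2 5)² = 1/2210, sgn -1
I_A²/I_B² = (343/29172)/(1/2210) = 1715/66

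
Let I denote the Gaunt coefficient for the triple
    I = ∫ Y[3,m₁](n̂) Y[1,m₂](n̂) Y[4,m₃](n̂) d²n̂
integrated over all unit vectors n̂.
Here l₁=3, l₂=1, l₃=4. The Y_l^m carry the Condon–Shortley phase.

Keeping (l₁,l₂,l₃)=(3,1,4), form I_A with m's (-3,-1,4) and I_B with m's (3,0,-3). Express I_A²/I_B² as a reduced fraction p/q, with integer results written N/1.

Shared (l₁,l₂,l₃)=(3,1,4): N and (l;000)² cancel in I_A²/I_B².
A: Δ = 0!·6!·2!/9! = 1/252; Racah Σ t=0..0: t=0:+1/1440 = 1/1440; ⇒ 3j(3 1 4; -3 -1 4)² = 1/9, sgn +1
B: Δ = 0!·6!·2!/9! = 1/252; Racah Σ t=0..0: t=0:+1/720 = 1/720; ⇒ 3j(3 1 4; 3 0 -3)² = 1/36, sgn -1
I_A²/I_B² = (1/9)/(1/36) = 4/1

4/1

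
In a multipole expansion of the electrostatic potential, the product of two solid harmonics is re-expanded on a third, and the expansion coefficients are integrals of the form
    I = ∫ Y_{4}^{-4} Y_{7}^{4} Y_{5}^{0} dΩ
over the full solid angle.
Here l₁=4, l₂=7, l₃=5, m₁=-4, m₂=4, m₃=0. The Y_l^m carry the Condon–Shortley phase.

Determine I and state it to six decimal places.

-0.178703

Rules hold: Σm=0, L=16 even, 3≤5≤11.
N = 9·15·11 = 1485
Δ = 6!·2!·8!/17! = 1/6126120
Racah Σ t=2..4: t=2:+1/69120 t=3:−1/20736 t=4:+1/69120 = -1/51840
⇒ 3j(4 7 5; 0 0 0)² = 280/21879, sgn +1
Racah Σ t=6..6: t=6:+1/1036800 = 1/1036800
⇒ 3j(4 7 5; -4 4 0)² = 14/663, sgn -1
4πI² = N·(3j₀)²·(3jₘ)² = 19600/48841
I = -1·√(0.401302/4π) = -0.17870258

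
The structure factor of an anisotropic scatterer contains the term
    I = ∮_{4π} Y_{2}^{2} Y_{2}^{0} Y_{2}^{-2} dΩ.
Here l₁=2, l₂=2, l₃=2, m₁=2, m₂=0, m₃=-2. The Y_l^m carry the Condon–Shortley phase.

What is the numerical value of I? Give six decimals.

Checks pass: Σm=0; 6 even; l₃=2∈[0,4].
(2·2+1)(2·2+1)(2·2+1) = 125
Δ: 2! 2! 2! / 7! → 1/630
sum: t=0:+1/8 t=1:−1/1 t=2:+1/8 = -3/4
3j²(2 2 2; 0 0 0) = Δ·Π!·Σ² = 2/35  (sign -1)
sum: t=0:+1/8 = 1/8
3j²(2 2 2; 2 0 -2) = Δ·Π!·Σ² = 2/35  (sign +1)
combine: 4πI² = 125·2/35·2/35 = 20/49
take √, sign -1: I = -0.18022375

-0.180224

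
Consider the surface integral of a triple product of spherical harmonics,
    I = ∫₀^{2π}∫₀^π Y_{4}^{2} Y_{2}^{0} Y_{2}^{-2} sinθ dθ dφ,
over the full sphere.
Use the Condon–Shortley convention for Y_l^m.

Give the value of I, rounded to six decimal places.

Checks pass: Σm=0; 8 even; l₃=2∈[2,6].
(2·4+1)(2·2+1)(2·2+1) = 225
Δ: 4! 4! 0! / 9! → 1/630
sum: t=2:+1/16 = 1/16
3j²(4 2 2; 0 0 0) = Δ·Π!·Σ² = 2/35  (sign +1)
sum: t=2:+1/96 = 1/96
3j²(4 2 2; 2 0 -2) = Δ·Π!·Σ² = 1/42  (sign +1)
combine: 4πI² = 225·2/35·1/42 = 15/49
take √, sign +1: I = 0.15607835

0.156078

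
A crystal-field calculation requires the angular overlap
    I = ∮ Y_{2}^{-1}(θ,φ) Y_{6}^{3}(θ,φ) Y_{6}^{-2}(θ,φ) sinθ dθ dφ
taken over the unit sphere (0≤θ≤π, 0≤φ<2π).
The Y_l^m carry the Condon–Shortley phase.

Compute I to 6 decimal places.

m-sum 0 ✓  L=14 even ✓  4≤6≤8 ✓
Π(2lᵢ+1) = 5×13×13 = 845
triangle coeff Δ(2,6,6) = 1/90090
Σ_t [0,2]: t=0:+1/69120 t=1:−1/14400 t=2:+1/69120 = -7/172800
(3j)²=14/715 [(2 6 6; 0 0 0)], sign=-1
Σ_t [1,2]: t=1:−1/161280 t=2:+1/60480 = 1/96768
(3j)²=15/1001 [(2 6 6; -1 3 -2)], sign=+1
⇒ 4πI² = 30/121
I = (-1)√(30/121/(4π)) = -0.14046335

-0.140463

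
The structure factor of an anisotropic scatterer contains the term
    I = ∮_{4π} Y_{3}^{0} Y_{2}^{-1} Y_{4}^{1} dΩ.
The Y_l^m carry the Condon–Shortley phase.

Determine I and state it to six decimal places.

0.000000

l₁+l₂+l₃=9 is odd: 3j(l;000)=0 ⇒ I=0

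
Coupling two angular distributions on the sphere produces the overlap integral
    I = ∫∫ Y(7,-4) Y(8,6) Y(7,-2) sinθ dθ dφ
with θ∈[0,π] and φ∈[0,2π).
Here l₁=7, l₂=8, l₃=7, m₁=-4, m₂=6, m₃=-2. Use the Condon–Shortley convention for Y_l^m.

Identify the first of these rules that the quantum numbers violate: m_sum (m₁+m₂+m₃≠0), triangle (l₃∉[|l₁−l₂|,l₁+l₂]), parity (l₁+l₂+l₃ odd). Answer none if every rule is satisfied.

m₁+m₂+m₃ = -4 + 6 − 2 = 0  ✓
triangle: |7−8|=1 ≤ l₃=7 ≤ 7+8=15  ✓
parity: l₁+l₂+l₃ = 22 is even  ✓

none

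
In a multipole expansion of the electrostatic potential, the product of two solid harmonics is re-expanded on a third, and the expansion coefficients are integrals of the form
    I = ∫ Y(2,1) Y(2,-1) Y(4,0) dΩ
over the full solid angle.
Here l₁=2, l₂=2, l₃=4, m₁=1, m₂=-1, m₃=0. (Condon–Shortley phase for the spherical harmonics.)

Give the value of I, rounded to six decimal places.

m-sum 0 ✓  L=8 even ✓  0≤4≤4 ✓
Π(2lᵢ+1) = 5×5×9 = 225
triangle coeff Δ(2,2,4) = 1/630
Σ_t [0,0]: t=0:+1/16 = 1/16
(3j)²=2/35 [(2 2 4; 0 0 0)], sign=+1
Σ_t [0,0]: t=0:+1/36 = 1/36
(3j)²=8/315 [(2 2 4; 1 -1 0)], sign=+1
⇒ 4πI² = 16/49
I = (+1)√(16/49/(4π)) = 0.16119702

0.161197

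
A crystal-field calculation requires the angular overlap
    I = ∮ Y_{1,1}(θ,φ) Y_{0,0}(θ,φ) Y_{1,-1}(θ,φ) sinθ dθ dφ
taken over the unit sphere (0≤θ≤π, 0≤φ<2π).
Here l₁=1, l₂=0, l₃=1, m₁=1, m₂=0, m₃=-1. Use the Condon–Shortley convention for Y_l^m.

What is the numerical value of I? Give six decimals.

Rules hold: Σm=0, L=2 even, 1≤1≤1.
N = 3·1·3 = 9
Δ = 0!·2!·0!/3! = 1/3
Racah Σ t=0..0: t=0:+1/1 = 1/1
⇒ 3j(1 0 1; 0 0 0)² = 1/3, sgn -1
Racah Σ t=0..0: t=0:+1/2 = 1/2
⇒ 3j(1 0 1; 1 0 -1)² = 1/3, sgn +1
4πI² = N·(3j₀)²·(3jₘ)² = 1/1
I = -1·√(1/4π) = -0.28209479

-0.282095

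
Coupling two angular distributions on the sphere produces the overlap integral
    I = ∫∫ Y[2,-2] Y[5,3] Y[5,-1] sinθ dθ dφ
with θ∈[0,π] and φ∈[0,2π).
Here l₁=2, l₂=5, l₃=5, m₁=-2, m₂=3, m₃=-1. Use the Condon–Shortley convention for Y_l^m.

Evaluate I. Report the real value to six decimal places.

m-sum 0 ✓  L=12 even ✓  3≤5≤7 ✓
Π(2lᵢ+1) = 5×11×11 = 605
triangle coeff Δ(2,5,5) = 1/38610
Σ_t [0,2]: t=0:+1/2880 t=1:−1/576 t=2:+1/2880 = -1/960
(3j)²=10/429 [(2 5 5; 0 0 0)], sign=+1
Σ_t [2,2]: t=2:+1/5760 = 1/5760
(3j)²=56/2145 [(2 5 5; -2 3 -1)], sign=+1
⇒ 4πI² = 560/1521
I = (+1)√(560/1521/(4π)) = 0.17116875

0.171169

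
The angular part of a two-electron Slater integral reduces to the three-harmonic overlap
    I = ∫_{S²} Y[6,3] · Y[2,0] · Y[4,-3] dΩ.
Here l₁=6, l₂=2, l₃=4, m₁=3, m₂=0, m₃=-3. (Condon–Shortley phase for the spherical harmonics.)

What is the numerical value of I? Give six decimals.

Rules hold: Σm=0, L=12 even, 4≤4≤8.
N = 13·5·9 = 585
Δ = 4!·8!·0!/13! = 1/6435
Racah Σ t=2..2: t=2:+1/2304 = 1/2304
⇒ 3j(6 2 4; 0 0 0)² = 5/143, sgn +1
Racah Σ t=2..2: t=2:+1/20160 = 1/20160
⇒ 3j(6 2 4; 3 0 -3)² = 12/715, sgn -1
4πI² = N·(3j₀)²·(3jₘ)² = 540/1573
I = -1·√(0.343293/4π) = -0.16528277

-0.165283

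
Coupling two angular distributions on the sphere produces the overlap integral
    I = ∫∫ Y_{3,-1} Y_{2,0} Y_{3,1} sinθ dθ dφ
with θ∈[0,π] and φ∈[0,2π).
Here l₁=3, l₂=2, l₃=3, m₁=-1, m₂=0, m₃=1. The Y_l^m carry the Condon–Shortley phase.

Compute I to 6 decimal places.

-0.126157

Checks pass: Σm=0; 8 even; l₃=3∈[1,5].
(2·3+1)(2·2+1)(2·3+1) = 245
Δ: 2! 4! 2! / 9! → 1/3780
sum: t=0:+1/24 t=1:−1/4 t=2:+1/24 = -1/6
3j²(3 2 3; 0 0 0) = Δ·Π!·Σ² = 4/105  (sign +1)
sum: t=0:+1/96 t=1:−1/6 t=2:+1/16 = -3/32
3j²(3 2 3; -1 0 1) = Δ·Π!·Σ² = 3/140  (sign -1)
combine: 4πI² = 245·4/105·3/140 = 1/5
take √, sign -1: I = -0.12615663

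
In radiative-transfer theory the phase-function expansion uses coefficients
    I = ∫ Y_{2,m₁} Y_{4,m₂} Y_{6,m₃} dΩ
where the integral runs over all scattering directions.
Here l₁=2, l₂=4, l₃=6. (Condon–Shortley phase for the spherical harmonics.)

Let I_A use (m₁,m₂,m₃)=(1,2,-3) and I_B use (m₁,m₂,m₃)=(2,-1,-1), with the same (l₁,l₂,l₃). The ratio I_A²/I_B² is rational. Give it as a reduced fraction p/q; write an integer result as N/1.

36/5

Shared (l₁,l₂,l₃)=(2,4,6): N and (l;000)² cancel in I_A²/I_B².
A: Δ = 0!·4!·8!/13! = 1/6435; Racah Σ t=0..0: t=0:+1/8640 = 1/8640; ⇒ 3j(2 4 6; 1 2 -3)² = 28/715, sgn -1
B: Δ = 0!·4!·8!/13! = 1/6435; Racah Σ t=0..0: t=0:+1/17280 = 1/17280; ⇒ 3j(2 4 6; 2 -1 -1)² = 7/1287, sgn -1
I_A²/I_B² = (28/715)/(7/1287) = 36/5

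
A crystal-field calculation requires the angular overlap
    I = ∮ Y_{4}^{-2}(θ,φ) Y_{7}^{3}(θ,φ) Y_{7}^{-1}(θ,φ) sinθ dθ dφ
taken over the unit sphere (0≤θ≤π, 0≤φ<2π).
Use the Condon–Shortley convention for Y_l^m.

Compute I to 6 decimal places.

0.058708

Checks pass: Σm=0; 18 even; l₃=7∈[3,11].
(2·4+1)(2·7+1)(2·7+1) = 2025
Δ: 4! 4! 10! / 19! → 1/58198140
sum: t=0:+1/17418240 t=1:−1/622080 t=2:+1/230400 t=3:−1/622080 t=4:+1/17418240 = 1/806400
3j²(4 7 7; 0 0 0) = Δ·Π!·Σ² = 2268/230945  (sign -1)
sum: t=2:+1/7741440 t=3:−1/1088640 t=4:+1/1658880 = -13/69672960
3j²(4 7 7; -2 3 -1) = Δ·Π!·Σ² = 325/149226  (sign -1)
combine: 4πI² = 2025·2268/230945·325/149226 = 546750/12623809
take √, sign +1: I = 0.05870759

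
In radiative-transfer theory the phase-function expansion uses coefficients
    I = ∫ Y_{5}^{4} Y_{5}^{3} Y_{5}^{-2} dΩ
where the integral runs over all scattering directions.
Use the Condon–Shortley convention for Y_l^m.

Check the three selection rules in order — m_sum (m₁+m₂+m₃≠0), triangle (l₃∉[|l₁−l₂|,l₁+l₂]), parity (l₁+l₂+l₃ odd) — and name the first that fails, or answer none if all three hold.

m₁+m₂+m₃ = 4 + 3 − 2 = 5  ✗
triangle: |5−5|=0 ≤ l₃=5 ≤ 5+5=10
parity: l₁+l₂+l₃ = 15 is odd

m_sum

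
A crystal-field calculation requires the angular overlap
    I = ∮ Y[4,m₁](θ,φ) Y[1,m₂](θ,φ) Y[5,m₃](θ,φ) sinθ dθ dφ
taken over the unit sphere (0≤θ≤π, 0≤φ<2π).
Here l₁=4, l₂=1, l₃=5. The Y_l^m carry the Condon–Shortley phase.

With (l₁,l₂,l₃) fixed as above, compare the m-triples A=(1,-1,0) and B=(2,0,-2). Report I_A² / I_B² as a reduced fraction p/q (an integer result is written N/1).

10/21

Same 4,1,5: normalisation and zero-m 3j drop out of the ratio.
A: Δ: 0! 8! 2! / 11! → 1/495; sum: t=0:+1/1440 = 1/1440; 3j²(4 1 5; 1 -1 0) = Δ·Π!·Σ² = 2/99  (sign -1)
B: Δ: 0! 8! 2! / 11! → 1/495; sum: t=0:+1/1440 = 1/1440; 3j²(4 1 5; 2 0 -2) = Δ·Π!·Σ² = 7/165  (sign -1)
I_A²/I_B² = (2/99)/(7/165) = 10/21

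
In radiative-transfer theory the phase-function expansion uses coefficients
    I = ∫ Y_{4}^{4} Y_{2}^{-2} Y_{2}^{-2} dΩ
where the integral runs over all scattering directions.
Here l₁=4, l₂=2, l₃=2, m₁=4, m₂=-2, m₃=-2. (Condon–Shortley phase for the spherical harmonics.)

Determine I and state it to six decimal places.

0.337168

Rules hold: Σm=0, L=8 even, 2≤2≤6.
N = 9·5·5 = 225
Δ = 4!·4!·0!/9! = 1/630
Racah Σ t=2..2: t=2:+1/16 = 1/16
⇒ 3j(4 2 2; 0 0 0)² = 2/35, sgn +1
Racah Σ t=0..0: t=0:+1/576 = 1/576
⇒ 3j(4 2 2; 4 -2 -2)² = 1/9, sgn +1
4πI² = N·(3j₀)²·(3jₘ)² = 10/7
I = +1·√(1.42857/4π) = 0.33716777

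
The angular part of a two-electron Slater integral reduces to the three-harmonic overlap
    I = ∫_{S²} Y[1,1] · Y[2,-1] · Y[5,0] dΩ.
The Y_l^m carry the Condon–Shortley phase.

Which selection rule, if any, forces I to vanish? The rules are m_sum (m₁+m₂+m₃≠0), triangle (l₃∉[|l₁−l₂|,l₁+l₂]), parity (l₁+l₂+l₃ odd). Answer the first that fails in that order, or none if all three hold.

m₁+m₂+m₃ = 1 − 1 + 0 = 0  ✓
triangle: |1−2|=1 ≤ l₃=5 ≤ 1+2=3  ✗
parity: l₁+l₂+l₃ = 8 is even

triangle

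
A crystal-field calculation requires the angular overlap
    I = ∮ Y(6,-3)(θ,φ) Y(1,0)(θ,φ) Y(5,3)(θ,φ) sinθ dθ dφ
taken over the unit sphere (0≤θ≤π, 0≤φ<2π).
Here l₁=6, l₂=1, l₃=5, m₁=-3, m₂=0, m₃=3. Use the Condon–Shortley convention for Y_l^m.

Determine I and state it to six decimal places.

-0.212310

Rules hold: Σm=0, L=12 even, 5≤5≤7.
N = 13·3·11 = 429
Δ = 2!·10!·0!/13! = 1/858
Racah Σ t=1..1: t=1:−1/14400 = -1/14400
⇒ 3j(6 1 5; 0 0 0)² = 6/143, sgn +1
Racah Σ t=1..1: t=1:−1/80640 = -1/80640
⇒ 3j(6 1 5; -3 0 3)² = 9/286, sgn -1
4πI² = N·(3j₀)²·(3jₘ)² = 81/143
I = -1·√(0.566434/4π) = -0.21230956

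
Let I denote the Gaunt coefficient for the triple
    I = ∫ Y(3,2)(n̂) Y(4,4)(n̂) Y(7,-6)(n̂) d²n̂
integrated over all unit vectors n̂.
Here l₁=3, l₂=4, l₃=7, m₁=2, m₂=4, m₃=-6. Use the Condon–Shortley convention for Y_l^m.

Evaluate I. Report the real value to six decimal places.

Checks pass: Σm=0; 14 even; l₃=7∈[1,7].
(2·3+1)(2·4+1)(2·7+1) = 945
Δ: 0! 6! 8! / 15! → 1/45045
sum: t=0:+1/20736 = 1/20736
3j²(3 4 7; 0 0 0) = Δ·Π!·Σ² = 35/1287  (sign -1)
sum: t=0:+1/4838400 = 1/4838400
3j²(3 4 7; 2 4 -6) = Δ·Π!·Σ² = 1/35  (sign -1)
combine: 4πI² = 945·35/1287·1/35 = 105/143
take √, sign +1: I = 0.24172507

0.241725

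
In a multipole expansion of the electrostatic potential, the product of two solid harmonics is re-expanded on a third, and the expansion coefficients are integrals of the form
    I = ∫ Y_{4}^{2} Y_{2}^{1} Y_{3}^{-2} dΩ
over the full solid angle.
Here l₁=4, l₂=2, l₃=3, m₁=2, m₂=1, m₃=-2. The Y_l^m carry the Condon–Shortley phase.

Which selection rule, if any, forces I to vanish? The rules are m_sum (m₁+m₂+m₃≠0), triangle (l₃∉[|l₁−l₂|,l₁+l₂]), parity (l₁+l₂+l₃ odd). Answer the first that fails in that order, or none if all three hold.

m_sum

m₁+m₂+m₃ = 2 + 1 − 2 = 1  ✗
triangle: |4−2|=2 ≤ l₃=3 ≤ 4+2=6
parity: l₁+l₂+l₃ = 9 is odd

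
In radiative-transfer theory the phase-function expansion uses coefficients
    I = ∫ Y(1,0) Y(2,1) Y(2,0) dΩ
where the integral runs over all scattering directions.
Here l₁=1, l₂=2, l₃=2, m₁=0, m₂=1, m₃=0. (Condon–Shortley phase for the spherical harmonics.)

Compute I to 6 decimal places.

0.000000

m-sum = 0 + 1 + 0 = 1 ≠ 0 ⇒ I = 0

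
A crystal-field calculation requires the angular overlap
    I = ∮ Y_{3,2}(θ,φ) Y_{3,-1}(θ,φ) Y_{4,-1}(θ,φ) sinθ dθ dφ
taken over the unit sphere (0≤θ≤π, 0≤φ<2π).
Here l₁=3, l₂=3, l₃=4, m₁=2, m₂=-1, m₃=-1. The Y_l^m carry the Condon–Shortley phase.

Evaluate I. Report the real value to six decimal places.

0.145070

m-sum 0 ✓  L=10 even ✓  0≤4≤6 ✓
Π(2lᵢ+1) = 7×7×9 = 441
triangle coeff Δ(3,3,4) = 1/34650
Σ_t [0,2]: t=0:+1/72 t=1:−1/16 t=2:+1/72 = -5/144
(3j)²=2/77 [(3 3 4; 0 0 0)], sign=-1
Σ_t [0,1]: t=0:+1/48 t=1:−1/144 = 1/72
(3j)²=16/693 [(3 3 4; 2 -1 -1)], sign=-1
⇒ 4πI² = 32/121
I = (+1)√(32/121/(4π)) = 0.14506992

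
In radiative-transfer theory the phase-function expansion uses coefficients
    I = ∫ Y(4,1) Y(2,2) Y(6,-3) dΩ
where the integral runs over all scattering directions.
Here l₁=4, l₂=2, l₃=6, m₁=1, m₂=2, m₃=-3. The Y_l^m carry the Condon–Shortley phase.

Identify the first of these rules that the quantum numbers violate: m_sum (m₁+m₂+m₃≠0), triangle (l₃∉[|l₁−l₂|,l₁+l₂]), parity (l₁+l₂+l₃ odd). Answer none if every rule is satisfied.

Σmᵢ = 0  ✓
l₃∈[|l₁−l₂|,l₁+l₂]=[2,6], have l₃=6  ✓
Σlᵢ = 12 ⇒ even  ✓

none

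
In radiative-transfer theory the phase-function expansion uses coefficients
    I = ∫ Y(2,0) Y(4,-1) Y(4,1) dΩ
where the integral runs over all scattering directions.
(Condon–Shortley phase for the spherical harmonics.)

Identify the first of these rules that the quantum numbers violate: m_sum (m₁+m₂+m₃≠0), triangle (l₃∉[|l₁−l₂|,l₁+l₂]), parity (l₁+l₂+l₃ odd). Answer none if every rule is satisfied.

none

Σmᵢ = 0  ✓
l₃∈[|l₁−l₂|,l₁+l₂]=[2,6], have l₃=4  ✓
Σlᵢ = 10 ⇒ even  ✓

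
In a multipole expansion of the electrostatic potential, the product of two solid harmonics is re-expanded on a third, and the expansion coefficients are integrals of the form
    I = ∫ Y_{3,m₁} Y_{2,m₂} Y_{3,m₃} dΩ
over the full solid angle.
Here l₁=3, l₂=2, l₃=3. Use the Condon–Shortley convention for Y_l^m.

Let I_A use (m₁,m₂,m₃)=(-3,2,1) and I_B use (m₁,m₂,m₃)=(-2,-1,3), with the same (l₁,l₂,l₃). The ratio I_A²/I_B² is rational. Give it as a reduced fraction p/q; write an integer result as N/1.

2/5

l's match ⇒ only the (l;m) 3-j factors differ between A and B.
A: triangle coeff Δ(3,2,3) = 1/3780; Σ_t [2,2]: t=2:+1/96 = 1/96; (3j)²=1/42 [(3 2 3; -3 2 1)], sign=+1
B: triangle coeff Δ(3,2,3) = 1/3780; Σ_t [1,1]: t=1:−1/48 = -1/48; (3j)²=5/84 [(3 2 3; -2 -1 3)], sign=-1
I_A²/I_B² = (1/42)/(5/84) = 2/5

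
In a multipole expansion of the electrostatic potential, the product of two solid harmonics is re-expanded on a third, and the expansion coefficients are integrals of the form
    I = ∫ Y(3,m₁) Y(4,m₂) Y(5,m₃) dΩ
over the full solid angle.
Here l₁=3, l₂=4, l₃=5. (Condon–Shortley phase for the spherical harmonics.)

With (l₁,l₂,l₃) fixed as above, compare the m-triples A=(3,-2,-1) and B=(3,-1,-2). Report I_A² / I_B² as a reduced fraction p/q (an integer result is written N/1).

Shared (l₁,l₂,l₃)=(3,4,5): N and (l;000)² cancel in I_A²/I_B².
A: Δ = 2!·4!·6!/13! = 1/180180; Racah Σ t=0..0: t=0:+1/2304 = 1/2304; ⇒ 3j(3 4 5; 3 -2 -1)² = 75/4004, sgn +1
B: Δ = 2!·4!·6!/13! = 1/180180; Racah Σ t=0..0: t=0:+1/1728 = 1/1728; ⇒ 3j(3 4 5; 3 -1 -2)² = 25/858, sgn -1
I_A²/I_B² = (75/4004)/(25/858) = 9/14

9/14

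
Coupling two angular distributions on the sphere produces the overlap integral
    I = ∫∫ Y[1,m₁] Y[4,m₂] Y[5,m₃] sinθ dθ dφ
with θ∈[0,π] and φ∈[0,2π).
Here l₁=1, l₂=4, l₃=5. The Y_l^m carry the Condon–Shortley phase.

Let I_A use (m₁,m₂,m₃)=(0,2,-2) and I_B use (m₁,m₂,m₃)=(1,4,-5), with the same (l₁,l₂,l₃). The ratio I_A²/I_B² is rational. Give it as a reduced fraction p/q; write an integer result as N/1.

7/15

l's match ⇒ only the (l;m) 3-j factors differ between A and B.
A: triangle coeff Δ(1,4,5) = 1/495; Σ_t [0,0]: t=0:+1/1440 = 1/1440; (3j)²=7/165 [(1 4 5; 0 2 -2)], sign=-1
B: triangle coeff Δ(1,4,5) = 1/495; Σ_t [0,0]: t=0:+1/80640 = 1/80640; (3j)²=1/11 [(1 4 5; 1 4 -5)], sign=+1
I_A²/I_B² = (7/165)/(1/11) = 7/15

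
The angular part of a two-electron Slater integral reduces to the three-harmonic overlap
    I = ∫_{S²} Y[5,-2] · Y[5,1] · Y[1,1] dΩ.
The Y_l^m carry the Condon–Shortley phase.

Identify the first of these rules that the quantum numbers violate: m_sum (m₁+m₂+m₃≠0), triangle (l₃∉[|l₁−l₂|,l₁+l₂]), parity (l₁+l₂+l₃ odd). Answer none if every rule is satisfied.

m₁+m₂+m₃ = -2 + 1 + 1 = 0  ✓
triangle: |5−5|=0 ≤ l₃=1 ≤ 5+5=10  ✓
parity: l₁+l₂+l₃ = 11 is odd  ✗

parity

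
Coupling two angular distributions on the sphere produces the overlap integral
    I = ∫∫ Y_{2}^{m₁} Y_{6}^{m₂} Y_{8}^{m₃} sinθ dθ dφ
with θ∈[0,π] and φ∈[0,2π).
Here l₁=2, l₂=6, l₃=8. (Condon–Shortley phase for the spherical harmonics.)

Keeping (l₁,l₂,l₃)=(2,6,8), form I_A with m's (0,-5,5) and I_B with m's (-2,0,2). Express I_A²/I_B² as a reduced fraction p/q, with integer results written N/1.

l's match ⇒ only the (l;m) 3-j factors differ between A and B.
A: triangle coeff Δ(2,6,8) = 1/30940; Σ_t [0,0]: t=0:+1/159667200 = 1/159667200; (3j)²=9/1190 [(2 6 8; 0 -5 5)], sign=-1
B: triangle coeff Δ(2,6,8) = 1/30940; Σ_t [0,0]: t=0:+1/12441600 = 1/12441600; (3j)²=3/442 [(2 6 8; -2 0 2)], sign=+1
I_A²/I_B² = (9/1190)/(3/442) = 39/35

39/35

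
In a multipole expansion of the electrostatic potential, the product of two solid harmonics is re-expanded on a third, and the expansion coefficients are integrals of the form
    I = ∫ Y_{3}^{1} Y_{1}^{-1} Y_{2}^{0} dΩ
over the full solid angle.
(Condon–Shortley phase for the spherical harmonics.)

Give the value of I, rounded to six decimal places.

Rules hold: Σm=0, L=6 even, 2≤2≤4.
N = 7·3·5 = 105
Δ = 2!·4!·0!/7! = 1/105
Racah Σ t=1..1: t=1:−1/4 = -1/4
⇒ 3j(3 1 2; 0 0 0)² = 3/35, sgn -1
Racah Σ t=0..0: t=0:+1/8 = 1/8
⇒ 3j(3 1 2; 1 -1 0)² = 2/35, sgn +1
4πI² = N·(3j₀)²·(3jₘ)² = 18/35
I = -1·√(0.514286/4π) = -0.20230066

-0.202301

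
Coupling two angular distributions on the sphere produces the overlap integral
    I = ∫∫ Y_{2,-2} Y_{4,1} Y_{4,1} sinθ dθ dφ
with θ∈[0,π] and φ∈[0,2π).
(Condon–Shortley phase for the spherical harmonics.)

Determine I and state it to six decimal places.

Checks pass: Σm=0; 10 even; l₃=4∈[2,6].
(2·2+1)(2·4+1)(2·4+1) = 405
Δ: 2! 2! 6! / 11! → 1/13860
sum: t=0:+1/192 t=1:−1/36 t=2:+1/192 = -5/288
3j²(2 4 4; 0 0 0) = Δ·Π!·Σ² = 20/693  (sign -1)
sum: t=2:+1/144 = 1/144
3j²(2 4 4; -2 1 1) = Δ·Π!·Σ² = 10/231  (sign -1)
combine: 4πI² = 405·20/693·10/231 = 3000/5929
take √, sign +1: I = 0.20066192

0.200662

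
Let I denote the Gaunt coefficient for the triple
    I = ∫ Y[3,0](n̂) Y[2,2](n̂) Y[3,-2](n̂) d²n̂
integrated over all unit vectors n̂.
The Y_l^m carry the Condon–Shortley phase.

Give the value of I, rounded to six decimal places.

-0.188063

Rules hold: Σm=0, L=8 even, 1≤3≤5.
N = 7·5·7 = 245
Δ = 2!·4!·2!/9! = 1/3780
Racah Σ t=0..2: t=0:+1/24 t=1:−1/4 t=2:+1/24 = -1/6
⇒ 3j(3 2 3; 0 0 0)² = 4/105, sgn +1
Racah Σ t=2..2: t=2:+1/24 = 1/24
⇒ 3j(3 2 3; 0 2 -2)² = 1/21, sgn -1
4πI² = N·(3j₀)²·(3jₘ)² = 4/9
I = -1·√(0.444444/4π) = -0.18806319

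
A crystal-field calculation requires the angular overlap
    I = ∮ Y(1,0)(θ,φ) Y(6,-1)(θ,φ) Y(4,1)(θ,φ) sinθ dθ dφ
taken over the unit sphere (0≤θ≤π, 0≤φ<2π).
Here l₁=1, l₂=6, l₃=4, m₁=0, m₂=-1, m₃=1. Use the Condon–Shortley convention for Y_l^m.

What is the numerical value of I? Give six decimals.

0.000000

l₃=4 ∉ [5,7] — triangle fails ⇒ I = 0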